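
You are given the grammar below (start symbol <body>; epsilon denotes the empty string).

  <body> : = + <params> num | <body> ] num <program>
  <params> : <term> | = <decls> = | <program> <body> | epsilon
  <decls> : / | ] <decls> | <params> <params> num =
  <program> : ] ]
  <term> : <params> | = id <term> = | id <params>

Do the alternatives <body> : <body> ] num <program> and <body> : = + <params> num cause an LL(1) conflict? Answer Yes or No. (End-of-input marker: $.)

Yes

FIRST(<body> ] num <program>) = { = } and FIRST(= + <params> num) = { = }.
Both contain =, so the two alternatives are not disjoint — LL(1) conflict.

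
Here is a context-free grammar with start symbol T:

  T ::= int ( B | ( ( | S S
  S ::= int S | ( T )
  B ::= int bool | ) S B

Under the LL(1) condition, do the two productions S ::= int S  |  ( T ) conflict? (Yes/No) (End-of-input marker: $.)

FIRST(int S) = { int } and FIRST(( T )) = { ( }.
The FIRST sets are disjoint and neither alternative is nullable — no conflict.

No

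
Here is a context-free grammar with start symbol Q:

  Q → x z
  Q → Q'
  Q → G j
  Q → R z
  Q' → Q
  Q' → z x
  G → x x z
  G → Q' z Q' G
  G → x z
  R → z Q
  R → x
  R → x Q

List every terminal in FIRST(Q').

From Q' → Q: add FIRST(Q) = { x, z }.
Q' → z x contributes {z}.
Union: FIRST(Q') = { x, z }.

{ x, z }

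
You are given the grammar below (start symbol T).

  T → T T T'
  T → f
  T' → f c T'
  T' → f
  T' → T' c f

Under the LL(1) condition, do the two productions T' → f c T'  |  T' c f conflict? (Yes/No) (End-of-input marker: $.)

FIRST(f c T') = { f } and FIRST(T' c f) = { f }.
Both contain f, so the two alternatives are not disjoint — LL(1) conflict.

Yes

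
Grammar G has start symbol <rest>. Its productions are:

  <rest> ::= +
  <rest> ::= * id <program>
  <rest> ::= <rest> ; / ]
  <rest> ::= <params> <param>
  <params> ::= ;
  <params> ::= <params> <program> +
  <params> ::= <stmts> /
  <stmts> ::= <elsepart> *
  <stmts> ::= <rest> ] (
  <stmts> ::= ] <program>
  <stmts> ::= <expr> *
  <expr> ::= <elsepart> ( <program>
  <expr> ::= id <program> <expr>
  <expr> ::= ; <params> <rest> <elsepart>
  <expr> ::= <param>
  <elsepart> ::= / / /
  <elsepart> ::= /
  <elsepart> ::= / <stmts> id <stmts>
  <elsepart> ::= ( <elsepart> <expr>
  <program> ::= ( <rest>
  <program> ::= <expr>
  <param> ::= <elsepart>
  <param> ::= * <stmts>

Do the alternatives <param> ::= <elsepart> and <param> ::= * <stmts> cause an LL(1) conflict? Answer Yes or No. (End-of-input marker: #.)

No

FIRST(<elsepart>) = { (, / } and FIRST(* <stmts>) = { * }.
The FIRST sets are disjoint and neither alternative is nullable — no conflict.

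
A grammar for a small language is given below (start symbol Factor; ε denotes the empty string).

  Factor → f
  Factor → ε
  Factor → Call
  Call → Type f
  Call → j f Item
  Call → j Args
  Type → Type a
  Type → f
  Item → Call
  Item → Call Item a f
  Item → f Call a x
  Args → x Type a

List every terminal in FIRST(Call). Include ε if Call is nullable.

{ f, j }

From Call → Type f: add FIRST(Type) = { f }.
Call → j f Item contributes {j}.
Call → j Args contributes {j}.
Union: FIRST(Call) = { f, j }.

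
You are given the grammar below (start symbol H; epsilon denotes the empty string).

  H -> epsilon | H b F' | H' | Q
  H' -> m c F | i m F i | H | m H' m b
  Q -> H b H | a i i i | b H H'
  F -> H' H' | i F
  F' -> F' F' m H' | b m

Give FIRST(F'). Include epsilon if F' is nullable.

{ b }

From F' -> F' F' m H': add FIRST(F') = { b }.
F' -> b m contributes {b}.
Union: FIRST(F') = { b }.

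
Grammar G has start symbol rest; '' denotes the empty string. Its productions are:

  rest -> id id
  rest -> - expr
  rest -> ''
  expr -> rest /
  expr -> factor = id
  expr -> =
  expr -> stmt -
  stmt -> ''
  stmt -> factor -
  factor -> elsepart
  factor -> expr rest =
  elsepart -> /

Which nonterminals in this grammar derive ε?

{ rest, stmt }

Directly nullable (have an ''-production): rest, stmt.
No other nonterminal has a production whose RHS symbols are all nullable.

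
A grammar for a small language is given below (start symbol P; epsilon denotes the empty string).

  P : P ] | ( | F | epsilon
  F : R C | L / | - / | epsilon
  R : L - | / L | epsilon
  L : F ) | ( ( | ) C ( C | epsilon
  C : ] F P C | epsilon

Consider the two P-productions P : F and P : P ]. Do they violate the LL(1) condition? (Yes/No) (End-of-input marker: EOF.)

FIRST(F) = { (, ), -, /, ], epsilon } and FIRST(P ]) = { (, ), -, /, ] }.
Both contain (, so the two alternatives are not disjoint — LL(1) conflict.

Yes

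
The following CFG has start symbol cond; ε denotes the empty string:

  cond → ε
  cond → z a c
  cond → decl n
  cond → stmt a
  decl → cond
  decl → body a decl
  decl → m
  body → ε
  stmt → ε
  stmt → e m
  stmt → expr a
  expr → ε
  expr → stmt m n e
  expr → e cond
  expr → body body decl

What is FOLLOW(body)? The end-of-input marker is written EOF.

In decl → body a decl: add FIRST(a decl) = { a }.
In expr → body body decl: add FIRST(body decl)\{ε} = { a, e, m, n, z }.
  Since body decl is nullable, also add FOLLOW(expr) = { a }.
In expr → body body decl: add FIRST(decl)\{ε} = { a, e, m, n, z }.
  Since decl is nullable, also add FOLLOW(expr) = { a }.
Union: FOLLOW(body) = { a, e, m, n, z }.

{ a, e, m, n, z }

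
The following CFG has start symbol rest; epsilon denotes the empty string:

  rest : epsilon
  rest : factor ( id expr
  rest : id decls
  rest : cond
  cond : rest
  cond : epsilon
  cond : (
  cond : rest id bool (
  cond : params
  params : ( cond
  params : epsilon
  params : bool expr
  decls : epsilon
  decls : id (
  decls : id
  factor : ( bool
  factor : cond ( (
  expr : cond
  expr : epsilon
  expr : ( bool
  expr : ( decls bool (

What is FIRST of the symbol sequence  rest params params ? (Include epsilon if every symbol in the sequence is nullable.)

{ (, bool, id, epsilon }

Add FIRST(rest)\{epsilon} = { (, bool, id }; rest is nullable, continue.
Add FIRST(params)\{epsilon} = { (, bool }; params is nullable, continue.
Add FIRST(params)\{epsilon} = { (, bool }; params is nullable, continue.
Every symbol is nullable, so include epsilon.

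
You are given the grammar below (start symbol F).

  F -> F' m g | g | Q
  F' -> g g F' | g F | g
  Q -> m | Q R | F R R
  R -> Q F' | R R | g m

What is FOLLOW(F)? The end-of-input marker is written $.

F is the start symbol, so $ ∈ FOLLOW(F).
In F' -> g F: F is at the end, add FOLLOW(F') = { $, g, m }.
In Q -> F R R: add FIRST(R R) = { g, m }.
Union: FOLLOW(F) = { $, g, m }.

{ $, g, m }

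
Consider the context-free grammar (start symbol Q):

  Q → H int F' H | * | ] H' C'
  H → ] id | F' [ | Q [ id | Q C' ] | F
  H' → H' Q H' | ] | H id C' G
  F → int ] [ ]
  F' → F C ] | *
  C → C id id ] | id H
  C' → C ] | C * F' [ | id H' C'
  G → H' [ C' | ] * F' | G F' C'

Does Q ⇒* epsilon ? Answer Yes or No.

No nonterminal in this grammar is nullable.
No production of Q has an RHS whose symbols are all nullable, so Q is not nullable.

No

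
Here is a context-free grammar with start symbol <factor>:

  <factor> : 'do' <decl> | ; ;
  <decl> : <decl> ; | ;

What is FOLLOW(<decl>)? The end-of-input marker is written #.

In <factor> : 'do' <decl>: <decl> is at the end, add FOLLOW(<factor>) = { # }.
In <decl> : <decl> ;: add FIRST(;) = { ; }.
Union: FOLLOW(<decl>) = { #, ; }.

{ #, ; }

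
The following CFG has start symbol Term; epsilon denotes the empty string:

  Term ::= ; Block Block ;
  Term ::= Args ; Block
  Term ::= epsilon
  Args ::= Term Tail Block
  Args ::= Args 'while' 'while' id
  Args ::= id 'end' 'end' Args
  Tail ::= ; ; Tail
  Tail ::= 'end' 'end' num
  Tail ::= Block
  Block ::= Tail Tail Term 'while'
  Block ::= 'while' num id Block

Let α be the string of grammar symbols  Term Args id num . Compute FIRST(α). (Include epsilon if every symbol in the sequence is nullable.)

Add FIRST(Term)\{epsilon} = { 'end', 'while', ;, id }; Term is nullable, continue.
Add FIRST(Args) = { 'end', 'while', ;, id }; Args is not nullable, stop.

{ 'end', 'while', ;, id }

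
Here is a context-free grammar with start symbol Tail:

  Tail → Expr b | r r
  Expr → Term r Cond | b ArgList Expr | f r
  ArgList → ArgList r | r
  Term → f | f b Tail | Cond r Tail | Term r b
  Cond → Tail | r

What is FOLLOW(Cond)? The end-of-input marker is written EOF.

In Expr → Term r Cond: Cond is at the end, add FOLLOW(Expr) = { b }.
In Term → Cond r Tail: add FIRST(r Tail) = { r }.
Union: FOLLOW(Cond) = { b, r }.

{ b, r }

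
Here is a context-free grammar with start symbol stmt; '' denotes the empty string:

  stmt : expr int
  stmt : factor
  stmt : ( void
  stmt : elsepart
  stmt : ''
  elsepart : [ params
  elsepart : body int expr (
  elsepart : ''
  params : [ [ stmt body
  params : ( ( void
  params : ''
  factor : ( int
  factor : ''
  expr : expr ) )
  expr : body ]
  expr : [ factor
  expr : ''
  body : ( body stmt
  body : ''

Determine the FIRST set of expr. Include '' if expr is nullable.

From expr : expr ) ): expr nullable, take FIRST(expr) ∪ {)} = { (, ), [, ] }.
From expr : body ]: body nullable, take FIRST(body) ∪ {]} = { (, ] }.
expr : [ factor contributes {[}.
expr : '' contributes ''.
Union: FIRST(expr) = { (, ), [, ], '' }.

{ (, ), [, ], '' }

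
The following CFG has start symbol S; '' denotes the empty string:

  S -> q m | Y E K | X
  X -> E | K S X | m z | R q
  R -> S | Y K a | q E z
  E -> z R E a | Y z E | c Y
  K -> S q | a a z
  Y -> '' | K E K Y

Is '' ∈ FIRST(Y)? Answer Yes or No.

Yes

Y has an ''-production, so Y ⇒ ''.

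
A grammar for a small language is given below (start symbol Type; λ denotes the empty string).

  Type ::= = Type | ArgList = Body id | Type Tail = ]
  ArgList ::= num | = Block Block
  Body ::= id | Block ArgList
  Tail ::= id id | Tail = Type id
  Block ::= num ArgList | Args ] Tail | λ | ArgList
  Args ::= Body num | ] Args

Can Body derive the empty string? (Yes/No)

No

Nullable nonterminals: Block.
No production of Body has an RHS whose symbols are all nullable, so Body is not nullable.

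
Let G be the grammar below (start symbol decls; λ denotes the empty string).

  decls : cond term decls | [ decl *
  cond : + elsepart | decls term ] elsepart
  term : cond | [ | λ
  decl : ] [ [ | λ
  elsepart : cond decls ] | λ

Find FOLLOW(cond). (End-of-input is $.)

In decls : cond term decls: add FIRST(term decls) = { +, [ }.
In term : cond: cond is at the end, add FOLLOW(term) = { +, [, ] }.
In elsepart : cond decls ]: add FIRST(decls ]) = { +, [ }.
Union: FOLLOW(cond) = { +, [, ] }.

{ +, [, ] }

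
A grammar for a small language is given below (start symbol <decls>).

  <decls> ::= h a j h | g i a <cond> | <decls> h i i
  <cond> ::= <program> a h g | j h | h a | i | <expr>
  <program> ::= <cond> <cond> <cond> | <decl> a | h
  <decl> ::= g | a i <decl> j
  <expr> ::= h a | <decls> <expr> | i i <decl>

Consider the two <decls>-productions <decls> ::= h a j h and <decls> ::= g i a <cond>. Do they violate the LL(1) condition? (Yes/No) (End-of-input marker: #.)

FIRST(h a j h) = { h } and FIRST(g i a <cond>) = { g }.
The FIRST sets are disjoint and neither alternative is nullable — no conflict.

No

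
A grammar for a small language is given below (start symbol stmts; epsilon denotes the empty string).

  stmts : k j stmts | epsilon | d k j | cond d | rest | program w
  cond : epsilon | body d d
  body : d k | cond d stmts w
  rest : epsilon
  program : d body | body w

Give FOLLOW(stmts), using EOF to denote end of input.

stmts is the start symbol, so EOF ∈ FOLLOW(stmts).
In stmts : k j stmts: stmts is at the end, add FOLLOW(stmts) = { EOF, w }.
In body : cond d stmts w: add FIRST(w) = { w }.
Union: FOLLOW(stmts) = { EOF, w }.

{ EOF, w }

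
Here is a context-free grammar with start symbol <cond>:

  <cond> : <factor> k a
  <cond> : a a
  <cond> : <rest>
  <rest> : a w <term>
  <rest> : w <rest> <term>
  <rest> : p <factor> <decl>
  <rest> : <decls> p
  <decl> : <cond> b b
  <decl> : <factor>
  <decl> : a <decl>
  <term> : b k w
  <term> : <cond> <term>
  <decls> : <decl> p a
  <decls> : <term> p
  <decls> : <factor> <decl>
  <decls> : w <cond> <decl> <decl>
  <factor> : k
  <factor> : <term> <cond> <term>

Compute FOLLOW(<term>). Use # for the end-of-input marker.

In <rest> : a w <term>: <term> is at the end, add FOLLOW(<rest>) = { #, a, b, k, p, w }.
In <rest> : w <rest> <term>: <term> is at the end, add FOLLOW(<rest>) = { #, a, b, k, p, w }.
In <term> : <cond> <term>: <term> is at the end, add FOLLOW(<term>) = { #, a, b, k, p, w }.
In <decls> : <term> p: add FIRST(p) = { p }.
In <factor> : <term> <cond> <term>: add FIRST(<cond> <term>) = { a, b, k, p, w }.
In <factor> : <term> <cond> <term>: <term> is at the end, add FOLLOW(<factor>) = { #, a, b, k, p, w }.
Union: FOLLOW(<term>) = { #, a, b, k, p, w }.

{ #, a, b, k, p, w }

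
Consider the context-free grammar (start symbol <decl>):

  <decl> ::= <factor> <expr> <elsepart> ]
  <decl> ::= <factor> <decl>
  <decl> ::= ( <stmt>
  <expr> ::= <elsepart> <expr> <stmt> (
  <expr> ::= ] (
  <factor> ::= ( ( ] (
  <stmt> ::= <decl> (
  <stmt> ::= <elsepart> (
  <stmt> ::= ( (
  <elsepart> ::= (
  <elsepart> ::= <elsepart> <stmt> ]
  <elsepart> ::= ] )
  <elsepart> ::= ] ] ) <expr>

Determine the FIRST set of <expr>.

{ (, ] }

From <expr> ::= <elsepart> <expr> <stmt> (: add FIRST(<elsepart>) = { (, ] }.
<expr> ::= ] ( contributes {]}.
Union: FIRST(<expr>) = { (, ] }.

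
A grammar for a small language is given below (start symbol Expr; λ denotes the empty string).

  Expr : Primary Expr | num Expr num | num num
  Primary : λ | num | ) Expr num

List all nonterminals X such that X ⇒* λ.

{ Primary }

Directly nullable (have an λ-production): Primary.
No other nonterminal has a production whose RHS symbols are all nullable.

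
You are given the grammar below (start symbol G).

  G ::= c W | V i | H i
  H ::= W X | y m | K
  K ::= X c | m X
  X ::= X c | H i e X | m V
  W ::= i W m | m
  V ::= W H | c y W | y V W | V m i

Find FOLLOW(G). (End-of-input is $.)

G is the start symbol, so $ ∈ FOLLOW(G).
Union: FOLLOW(G) = { $ }.

{ $ }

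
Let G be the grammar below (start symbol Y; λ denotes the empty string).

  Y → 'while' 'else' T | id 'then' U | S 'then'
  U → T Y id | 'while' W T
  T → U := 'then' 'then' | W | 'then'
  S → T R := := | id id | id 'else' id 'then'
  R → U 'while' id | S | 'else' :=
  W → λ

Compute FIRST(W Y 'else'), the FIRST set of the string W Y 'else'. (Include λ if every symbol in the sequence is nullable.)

Add FIRST(W)\{λ} = {  }; W is nullable, continue.
Add FIRST(Y) = { 'else', 'then', 'while', id }; Y is not nullable, stop.

{ 'else', 'then', 'while', id }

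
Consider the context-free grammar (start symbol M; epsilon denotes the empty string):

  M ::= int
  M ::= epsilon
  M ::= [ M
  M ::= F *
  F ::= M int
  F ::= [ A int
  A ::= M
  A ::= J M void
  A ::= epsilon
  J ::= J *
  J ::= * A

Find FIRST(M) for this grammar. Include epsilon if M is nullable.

{ [, int, epsilon }

M ::= int contributes {int}.
M ::= epsilon contributes epsilon.
M ::= [ M contributes {[}.
From M ::= F *: add FIRST(F) = { [, int }.
Union: FIRST(M) = { [, int, epsilon }.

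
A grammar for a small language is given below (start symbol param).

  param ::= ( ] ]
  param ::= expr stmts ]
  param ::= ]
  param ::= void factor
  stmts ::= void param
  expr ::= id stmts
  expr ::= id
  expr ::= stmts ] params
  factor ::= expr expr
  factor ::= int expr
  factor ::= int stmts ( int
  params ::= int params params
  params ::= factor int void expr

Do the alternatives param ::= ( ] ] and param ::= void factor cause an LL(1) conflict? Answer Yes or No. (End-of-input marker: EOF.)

No

FIRST(( ] ]) = { ( } and FIRST(void factor) = { void }.
The FIRST sets are disjoint and neither alternative is nullable — no conflict.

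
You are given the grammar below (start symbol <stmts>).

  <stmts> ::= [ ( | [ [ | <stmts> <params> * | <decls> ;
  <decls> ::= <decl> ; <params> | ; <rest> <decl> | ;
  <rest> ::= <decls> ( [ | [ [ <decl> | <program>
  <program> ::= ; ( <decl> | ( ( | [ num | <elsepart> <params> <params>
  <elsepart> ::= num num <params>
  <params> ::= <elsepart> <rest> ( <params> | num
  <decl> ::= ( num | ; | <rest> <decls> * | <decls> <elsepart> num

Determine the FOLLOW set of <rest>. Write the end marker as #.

In <decls> ::= ; <rest> <decl>: add FIRST(<decl>) = { (, ;, [, num }.
In <params> ::= <elsepart> <rest> ( <params>: add FIRST(( <params>) = { ( }.
In <decl> ::= <rest> <decls> *: add FIRST(<decls> *) = { (, ;, [, num }.
Union: FOLLOW(<rest>) = { (, ;, [, num }.

{ (, ;, [, num }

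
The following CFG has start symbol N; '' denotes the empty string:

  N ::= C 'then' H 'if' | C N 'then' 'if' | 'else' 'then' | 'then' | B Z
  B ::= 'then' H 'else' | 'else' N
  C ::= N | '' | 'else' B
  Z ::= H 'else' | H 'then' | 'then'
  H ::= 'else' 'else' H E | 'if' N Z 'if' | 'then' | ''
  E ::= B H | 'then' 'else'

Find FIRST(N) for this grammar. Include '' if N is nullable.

{ 'else', 'then' }

From N ::= C 'then' H 'if': C nullable, take FIRST(C) ∪ {'then'} = { 'else', 'then' }.
From N ::= C N 'then' 'if': C nullable, take FIRST(C) ∪ FIRST(N) = { 'else', 'then' }.
N ::= 'else' 'then' contributes {'else'}.
N ::= 'then' contributes {'then'}.
From N ::= B Z: add FIRST(B) = { 'else', 'then' }.
Union: FIRST(N) = { 'else', 'then' }.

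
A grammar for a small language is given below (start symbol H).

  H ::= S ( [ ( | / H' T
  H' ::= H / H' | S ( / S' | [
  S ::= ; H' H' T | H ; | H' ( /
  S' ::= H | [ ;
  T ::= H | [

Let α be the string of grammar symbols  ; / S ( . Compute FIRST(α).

{ ; }

; is a terminal; add {;} and stop.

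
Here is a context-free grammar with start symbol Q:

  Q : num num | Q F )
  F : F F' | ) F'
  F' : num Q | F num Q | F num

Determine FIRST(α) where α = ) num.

) is a terminal; add {)} and stop.

{ ) }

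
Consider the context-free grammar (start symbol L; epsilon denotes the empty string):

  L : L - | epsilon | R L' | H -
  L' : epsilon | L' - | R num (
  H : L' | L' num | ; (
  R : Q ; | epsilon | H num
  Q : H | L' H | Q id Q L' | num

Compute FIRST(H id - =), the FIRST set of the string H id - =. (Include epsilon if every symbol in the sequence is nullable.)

{ -, ;, id, num }

Add FIRST(H)\{epsilon} = { -, ;, id, num }; H is nullable, continue.
id is a terminal; add {id} and stop.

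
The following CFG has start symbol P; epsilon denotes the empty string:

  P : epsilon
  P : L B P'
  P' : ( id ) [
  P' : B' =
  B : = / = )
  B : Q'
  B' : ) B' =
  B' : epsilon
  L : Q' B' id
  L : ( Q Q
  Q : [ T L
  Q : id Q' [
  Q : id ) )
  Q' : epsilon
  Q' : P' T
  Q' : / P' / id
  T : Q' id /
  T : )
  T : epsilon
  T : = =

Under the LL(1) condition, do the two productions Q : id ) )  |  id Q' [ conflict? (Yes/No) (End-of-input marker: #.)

FIRST(id ) )) = { id } and FIRST(id Q' [) = { id }.
Both contain id, so the two alternatives are not disjoint — LL(1) conflict.

Yes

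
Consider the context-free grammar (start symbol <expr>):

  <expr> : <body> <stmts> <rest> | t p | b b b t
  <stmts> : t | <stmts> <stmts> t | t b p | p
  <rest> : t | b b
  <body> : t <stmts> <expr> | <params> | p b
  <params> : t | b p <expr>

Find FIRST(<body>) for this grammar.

<body> : t <stmts> <expr> contributes {t}.
From <body> : <params>: add FIRST(<params>) = { b, t }.
<body> : p b contributes {p}.
Union: FIRST(<body>) = { b, p, t }.

{ b, p, t }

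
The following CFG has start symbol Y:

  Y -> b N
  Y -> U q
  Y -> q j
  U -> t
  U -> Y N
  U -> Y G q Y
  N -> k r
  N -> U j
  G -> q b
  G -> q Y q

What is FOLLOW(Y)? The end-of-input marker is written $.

Y is the start symbol, so $ ∈ FOLLOW(Y).
In U -> Y N: add FIRST(N) = { b, k, q, t }.
In U -> Y G q Y: add FIRST(G q Y) = { q }.
In U -> Y G q Y: Y is at the end, add FOLLOW(U) = { j, q }.
In G -> q Y q: add FIRST(q) = { q }.
Union: FOLLOW(Y) = { $, b, j, k, q, t }.

{ $, b, j, k, q, t }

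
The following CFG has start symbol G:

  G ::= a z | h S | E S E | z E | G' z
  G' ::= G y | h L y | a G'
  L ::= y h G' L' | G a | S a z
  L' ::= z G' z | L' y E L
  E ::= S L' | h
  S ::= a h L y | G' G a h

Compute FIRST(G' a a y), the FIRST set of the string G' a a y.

Add FIRST(G') = { a, h, z }; G' is not nullable, stop.

{ a, h, z }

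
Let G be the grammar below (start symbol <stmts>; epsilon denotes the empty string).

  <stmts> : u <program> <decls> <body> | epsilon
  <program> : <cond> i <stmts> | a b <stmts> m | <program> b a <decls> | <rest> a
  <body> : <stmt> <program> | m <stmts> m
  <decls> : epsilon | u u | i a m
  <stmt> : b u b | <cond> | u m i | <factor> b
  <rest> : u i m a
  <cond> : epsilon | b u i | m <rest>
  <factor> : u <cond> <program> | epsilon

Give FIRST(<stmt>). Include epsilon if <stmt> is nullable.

<stmt> : b u b contributes {b}.
From <stmt> : <cond>: add FIRST(<cond>) = { b, m, epsilon } (including epsilon since <cond> is nullable).
<stmt> : u m i contributes {u}.
From <stmt> : <factor> b: <factor> nullable, take FIRST(<factor>) ∪ {b} = { b, u }.
Union: FIRST(<stmt>) = { b, m, u, epsilon }.

{ b, m, u, epsilon }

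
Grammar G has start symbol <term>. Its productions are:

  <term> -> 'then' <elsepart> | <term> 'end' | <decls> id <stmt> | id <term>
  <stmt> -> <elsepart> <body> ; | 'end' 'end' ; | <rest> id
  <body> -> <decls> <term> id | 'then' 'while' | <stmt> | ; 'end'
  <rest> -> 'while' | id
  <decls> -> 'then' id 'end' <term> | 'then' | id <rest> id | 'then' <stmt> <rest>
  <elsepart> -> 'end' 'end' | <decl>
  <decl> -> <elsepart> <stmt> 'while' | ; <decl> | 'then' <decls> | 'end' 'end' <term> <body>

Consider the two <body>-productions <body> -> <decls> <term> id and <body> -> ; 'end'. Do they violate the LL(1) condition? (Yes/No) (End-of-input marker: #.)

No

FIRST(<decls> <term> id) = { 'then', id } and FIRST(; 'end') = { ; }.
The FIRST sets are disjoint and neither alternative is nullable — no conflict.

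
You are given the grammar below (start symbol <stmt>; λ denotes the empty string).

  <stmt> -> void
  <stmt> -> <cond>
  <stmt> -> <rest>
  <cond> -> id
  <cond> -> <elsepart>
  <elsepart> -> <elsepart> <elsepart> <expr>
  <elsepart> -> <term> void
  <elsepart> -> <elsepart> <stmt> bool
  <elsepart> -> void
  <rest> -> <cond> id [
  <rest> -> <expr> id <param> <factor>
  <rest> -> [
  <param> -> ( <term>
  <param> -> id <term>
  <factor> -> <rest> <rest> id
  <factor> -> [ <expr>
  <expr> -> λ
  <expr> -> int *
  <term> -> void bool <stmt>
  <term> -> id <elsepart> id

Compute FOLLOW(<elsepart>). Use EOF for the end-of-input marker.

In <cond> -> <elsepart>: <elsepart> is at the end, add FOLLOW(<cond>) = { EOF, [, bool, id, int, void }.
In <elsepart> -> <elsepart> <elsepart> <expr>: add FIRST(<elsepart> <expr>) = { id, void }.
In <elsepart> -> <elsepart> <elsepart> <expr>: add FIRST(<expr>)\{λ} = { int }.
  Since <expr> is nullable, also add FOLLOW(<elsepart>) = { EOF, [, bool, id, int, void }.
In <elsepart> -> <elsepart> <stmt> bool: add FIRST(<stmt> bool) = { [, id, int, void }.
In <term> -> id <elsepart> id: add FIRST(id) = { id }.
Union: FOLLOW(<elsepart>) = { EOF, [, bool, id, int, void }.

{ EOF, [, bool, id, int, void }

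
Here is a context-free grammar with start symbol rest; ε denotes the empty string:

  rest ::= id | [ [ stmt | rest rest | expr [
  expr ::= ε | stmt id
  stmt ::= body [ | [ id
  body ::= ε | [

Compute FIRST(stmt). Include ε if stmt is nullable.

{ [ }

From stmt ::= body [: body nullable, take FIRST(body) ∪ {[} = { [ }.
stmt ::= [ id contributes {[}.
Union: FIRST(stmt) = { [ }.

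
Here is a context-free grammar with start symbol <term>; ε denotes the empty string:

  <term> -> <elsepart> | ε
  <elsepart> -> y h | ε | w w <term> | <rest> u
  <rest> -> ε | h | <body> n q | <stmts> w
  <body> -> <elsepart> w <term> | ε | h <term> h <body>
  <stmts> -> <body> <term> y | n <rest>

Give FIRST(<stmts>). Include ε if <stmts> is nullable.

{ h, n, u, w, y }

From <stmts> -> <body> <term> y: <body>, <term> nullable, take FIRST(<body>) ∪ FIRST(<term>) ∪ {y} = { h, n, u, w, y }.
<stmts> -> n <rest> contributes {n}.
Union: FIRST(<stmts>) = { h, n, u, w, y }.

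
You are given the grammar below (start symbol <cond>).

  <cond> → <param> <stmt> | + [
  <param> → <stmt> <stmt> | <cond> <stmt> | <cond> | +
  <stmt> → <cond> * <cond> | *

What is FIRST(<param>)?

From <param> → <stmt> <stmt>: add FIRST(<stmt>) = { *, + }.
From <param> → <cond> <stmt>: add FIRST(<cond>) = { *, + }.
From <param> → <cond>: add FIRST(<cond>) = { *, + }.
<param> → + contributes {+}.
Union: FIRST(<param>) = { *, + }.

{ *, + }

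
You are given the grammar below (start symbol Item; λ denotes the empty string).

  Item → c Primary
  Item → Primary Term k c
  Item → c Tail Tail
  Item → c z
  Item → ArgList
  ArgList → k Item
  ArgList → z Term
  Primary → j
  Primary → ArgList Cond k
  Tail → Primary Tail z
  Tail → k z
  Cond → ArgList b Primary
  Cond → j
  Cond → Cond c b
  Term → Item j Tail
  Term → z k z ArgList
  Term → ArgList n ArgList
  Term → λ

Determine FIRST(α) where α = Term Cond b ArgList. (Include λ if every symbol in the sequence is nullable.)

{ c, j, k, z }

Add FIRST(Term)\{λ} = { c, j, k, z }; Term is nullable, continue.
Add FIRST(Cond) = { j, k, z }; Cond is not nullable, stop.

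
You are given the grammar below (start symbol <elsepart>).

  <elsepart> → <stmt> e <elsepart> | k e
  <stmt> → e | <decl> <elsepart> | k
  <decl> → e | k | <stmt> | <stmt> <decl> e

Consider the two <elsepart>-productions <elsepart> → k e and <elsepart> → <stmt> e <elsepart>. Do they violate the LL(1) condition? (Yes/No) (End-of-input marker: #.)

Yes

FIRST(k e) = { k } and FIRST(<stmt> e <elsepart>) = { e, k }.
Both contain k, so the two alternatives are not disjoint — LL(1) conflict.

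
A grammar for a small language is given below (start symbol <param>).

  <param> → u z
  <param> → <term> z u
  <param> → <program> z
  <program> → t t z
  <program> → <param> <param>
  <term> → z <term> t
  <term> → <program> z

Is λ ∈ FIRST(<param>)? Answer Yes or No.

No

No nonterminal in this grammar is nullable.
No production of <param> has an RHS whose symbols are all nullable, so <param> is not nullable.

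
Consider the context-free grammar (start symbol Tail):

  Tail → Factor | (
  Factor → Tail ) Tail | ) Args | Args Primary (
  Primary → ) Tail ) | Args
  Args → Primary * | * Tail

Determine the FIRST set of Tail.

From Tail → Factor: add FIRST(Factor) = { (, ), * }.
Tail → ( contributes {(}.
Union: FIRST(Tail) = { (, ), * }.

{ (, ), * }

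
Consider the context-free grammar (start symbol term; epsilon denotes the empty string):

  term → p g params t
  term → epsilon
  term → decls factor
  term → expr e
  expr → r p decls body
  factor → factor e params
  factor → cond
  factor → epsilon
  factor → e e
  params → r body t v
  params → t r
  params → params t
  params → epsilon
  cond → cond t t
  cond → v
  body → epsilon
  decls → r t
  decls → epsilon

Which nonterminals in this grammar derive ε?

Directly nullable (have an epsilon-production): term, factor, params, body, decls.
No other nonterminal has a production whose RHS symbols are all nullable.

{ body, decls, factor, params, term }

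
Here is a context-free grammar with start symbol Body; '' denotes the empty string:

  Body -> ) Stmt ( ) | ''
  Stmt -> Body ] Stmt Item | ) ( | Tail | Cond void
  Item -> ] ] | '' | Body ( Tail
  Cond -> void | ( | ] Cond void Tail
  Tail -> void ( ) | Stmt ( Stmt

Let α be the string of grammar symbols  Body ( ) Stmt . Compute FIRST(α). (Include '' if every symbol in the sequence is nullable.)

{ (, ) }

Add FIRST(Body)\{''} = { ) }; Body is nullable, continue.
( is a terminal; add {(} and stop.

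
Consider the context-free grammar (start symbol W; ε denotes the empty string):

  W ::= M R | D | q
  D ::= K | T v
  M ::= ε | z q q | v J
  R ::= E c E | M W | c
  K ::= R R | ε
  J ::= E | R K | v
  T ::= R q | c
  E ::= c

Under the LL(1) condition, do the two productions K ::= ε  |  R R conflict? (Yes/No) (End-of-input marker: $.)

Yes

FIRST(ε) = { ε } and FIRST(R R) = { c, q, v, z, ε }.
Both alternatives are nullable, violating the LL(1) condition.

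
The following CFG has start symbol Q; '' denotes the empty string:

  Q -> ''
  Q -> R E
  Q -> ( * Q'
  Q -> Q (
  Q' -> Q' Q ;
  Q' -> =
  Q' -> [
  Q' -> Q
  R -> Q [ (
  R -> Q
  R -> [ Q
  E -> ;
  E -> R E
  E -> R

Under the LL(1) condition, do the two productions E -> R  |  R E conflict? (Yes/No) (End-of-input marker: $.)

Yes

FIRST(R) = { (, ;, [, '' } and FIRST(R E) = { (, ;, [, '' }.
Both contain (, so the two alternatives are not disjoint — LL(1) conflict.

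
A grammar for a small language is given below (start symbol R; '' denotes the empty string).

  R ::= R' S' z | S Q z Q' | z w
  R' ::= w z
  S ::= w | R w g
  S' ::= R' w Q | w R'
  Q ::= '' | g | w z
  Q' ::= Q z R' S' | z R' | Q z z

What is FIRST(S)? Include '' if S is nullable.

S ::= w contributes {w}.
From S ::= R w g: add FIRST(R) = { w, z }.
Union: FIRST(S) = { w, z }.

{ w, z }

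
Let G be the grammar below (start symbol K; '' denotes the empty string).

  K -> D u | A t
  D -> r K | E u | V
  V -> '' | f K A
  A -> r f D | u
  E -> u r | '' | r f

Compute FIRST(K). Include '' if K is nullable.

From K -> D u: D nullable, take FIRST(D) ∪ {u} = { f, r, u }.
From K -> A t: add FIRST(A) = { r, u }.
Union: FIRST(K) = { f, r, u }.

{ f, r, u }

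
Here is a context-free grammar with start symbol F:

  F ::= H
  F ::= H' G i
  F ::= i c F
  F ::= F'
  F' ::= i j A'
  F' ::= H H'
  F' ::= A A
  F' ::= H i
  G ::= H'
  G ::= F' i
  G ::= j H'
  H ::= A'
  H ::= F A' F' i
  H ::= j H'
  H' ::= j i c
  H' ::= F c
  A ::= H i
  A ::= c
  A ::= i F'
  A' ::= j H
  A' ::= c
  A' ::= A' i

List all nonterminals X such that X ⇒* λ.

{ } (none)

No nonterminal has an empty production or an RHS whose symbols are all nullable.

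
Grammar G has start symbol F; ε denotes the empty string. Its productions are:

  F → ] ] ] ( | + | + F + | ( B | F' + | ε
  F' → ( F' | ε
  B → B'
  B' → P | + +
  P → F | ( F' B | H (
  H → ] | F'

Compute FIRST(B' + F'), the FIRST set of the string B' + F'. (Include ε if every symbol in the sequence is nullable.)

Add FIRST(B')\{ε} = { (, +, ] }; B' is nullable, continue.
+ is a terminal; add {+} and stop.

{ (, +, ] }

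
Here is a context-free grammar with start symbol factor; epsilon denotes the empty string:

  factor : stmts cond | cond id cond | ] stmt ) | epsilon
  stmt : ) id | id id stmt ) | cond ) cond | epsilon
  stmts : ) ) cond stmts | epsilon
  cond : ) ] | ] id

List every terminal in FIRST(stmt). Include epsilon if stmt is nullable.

stmt : ) id contributes {)}.
stmt : id id stmt ) contributes {id}.
From stmt : cond ) cond: add FIRST(cond) = { ), ] }.
stmt : epsilon contributes epsilon.
Union: FIRST(stmt) = { ), ], id, epsilon }.

{ ), ], id, epsilon }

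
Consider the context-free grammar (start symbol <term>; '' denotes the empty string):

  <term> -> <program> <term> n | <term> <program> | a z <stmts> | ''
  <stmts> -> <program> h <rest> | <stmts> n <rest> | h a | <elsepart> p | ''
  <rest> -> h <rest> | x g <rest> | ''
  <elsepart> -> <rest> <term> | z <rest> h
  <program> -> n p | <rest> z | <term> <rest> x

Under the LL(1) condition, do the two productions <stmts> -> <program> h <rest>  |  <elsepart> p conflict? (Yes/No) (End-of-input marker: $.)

Yes

FIRST(<program> h <rest>) = { a, h, n, x, z } and FIRST(<elsepart> p) = { a, h, n, p, x, z }.
Both contain a, so the two alternatives are not disjoint — LL(1) conflict.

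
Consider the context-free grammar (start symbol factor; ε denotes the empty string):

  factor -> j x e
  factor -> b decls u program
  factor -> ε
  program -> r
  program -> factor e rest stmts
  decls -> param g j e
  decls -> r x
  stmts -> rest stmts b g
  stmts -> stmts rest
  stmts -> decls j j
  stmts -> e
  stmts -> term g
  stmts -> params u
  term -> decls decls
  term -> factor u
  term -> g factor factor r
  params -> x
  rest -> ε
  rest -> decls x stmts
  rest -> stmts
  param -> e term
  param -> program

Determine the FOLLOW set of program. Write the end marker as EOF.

In factor -> b decls u program: program is at the end, add FOLLOW(factor) = { EOF, b, e, j, r, u }.
In param -> program: program is at the end, add FOLLOW(param) = { g }.
Union: FOLLOW(program) = { EOF, b, e, g, j, r, u }.

{ EOF, b, e, g, j, r, u }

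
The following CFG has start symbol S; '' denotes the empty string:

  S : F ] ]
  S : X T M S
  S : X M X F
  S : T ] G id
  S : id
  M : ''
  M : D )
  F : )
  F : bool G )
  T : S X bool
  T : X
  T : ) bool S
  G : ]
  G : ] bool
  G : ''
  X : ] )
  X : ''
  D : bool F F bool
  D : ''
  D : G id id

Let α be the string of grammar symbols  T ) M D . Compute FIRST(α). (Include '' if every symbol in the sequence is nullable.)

{ ), ], bool, id }

Add FIRST(T)\{''} = { ), ], bool, id }; T is nullable, continue.
) is a terminal; add {)} and stop.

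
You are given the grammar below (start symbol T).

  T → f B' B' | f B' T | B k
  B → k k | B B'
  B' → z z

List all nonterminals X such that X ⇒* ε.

{ } (none)

No nonterminal has an empty production or an RHS whose symbols are all nullable.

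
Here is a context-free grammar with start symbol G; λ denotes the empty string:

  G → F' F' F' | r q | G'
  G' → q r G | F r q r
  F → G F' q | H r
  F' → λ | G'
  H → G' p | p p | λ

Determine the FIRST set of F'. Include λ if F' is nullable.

F' → λ contributes λ.
From F' → G': add FIRST(G') = { p, q, r }.
Union: FIRST(F') = { p, q, r, λ }.

{ p, q, r, λ }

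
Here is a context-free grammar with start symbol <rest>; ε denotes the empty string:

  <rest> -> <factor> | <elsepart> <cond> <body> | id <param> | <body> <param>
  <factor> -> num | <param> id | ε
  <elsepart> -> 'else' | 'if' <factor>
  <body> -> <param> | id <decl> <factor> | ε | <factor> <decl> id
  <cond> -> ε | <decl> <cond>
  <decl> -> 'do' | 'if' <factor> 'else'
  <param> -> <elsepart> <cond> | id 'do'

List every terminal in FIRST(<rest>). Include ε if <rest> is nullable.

From <rest> -> <factor>: add FIRST(<factor>) = { 'else', 'if', id, num, ε } (including ε since <factor> is nullable).
From <rest> -> <elsepart> <cond> <body>: add FIRST(<elsepart>) = { 'else', 'if' }.
<rest> -> id <param> contributes {id}.
From <rest> -> <body> <param>: <body> nullable, take FIRST(<body>) ∪ FIRST(<param>) = { 'do', 'else', 'if', id, num }.
Union: FIRST(<rest>) = { 'do', 'else', 'if', id, num, ε }.

{ 'do', 'else', 'if', id, num, ε }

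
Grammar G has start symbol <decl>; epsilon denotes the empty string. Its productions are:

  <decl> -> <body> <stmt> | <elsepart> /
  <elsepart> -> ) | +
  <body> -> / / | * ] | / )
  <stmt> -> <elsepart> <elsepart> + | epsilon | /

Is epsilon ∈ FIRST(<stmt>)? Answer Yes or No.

<stmt> has an epsilon-production, so <stmt> ⇒ epsilon.

Yes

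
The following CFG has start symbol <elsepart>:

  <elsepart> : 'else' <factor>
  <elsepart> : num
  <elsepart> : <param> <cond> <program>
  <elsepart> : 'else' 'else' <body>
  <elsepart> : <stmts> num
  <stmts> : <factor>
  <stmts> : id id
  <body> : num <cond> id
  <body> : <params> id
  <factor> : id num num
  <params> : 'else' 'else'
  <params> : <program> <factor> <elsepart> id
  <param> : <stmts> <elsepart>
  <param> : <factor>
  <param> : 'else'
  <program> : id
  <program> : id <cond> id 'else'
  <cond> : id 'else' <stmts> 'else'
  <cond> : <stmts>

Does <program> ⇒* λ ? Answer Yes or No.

No nonterminal in this grammar is nullable.
No production of <program> has an RHS whose symbols are all nullable, so <program> is not nullable.

No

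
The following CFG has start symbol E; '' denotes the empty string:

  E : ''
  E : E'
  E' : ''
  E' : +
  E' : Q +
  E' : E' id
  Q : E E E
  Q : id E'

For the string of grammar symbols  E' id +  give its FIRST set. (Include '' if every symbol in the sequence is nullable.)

Add FIRST(E')\{''} = { +, id }; E' is nullable, continue.
id is a terminal; add {id} and stop.

{ +, id }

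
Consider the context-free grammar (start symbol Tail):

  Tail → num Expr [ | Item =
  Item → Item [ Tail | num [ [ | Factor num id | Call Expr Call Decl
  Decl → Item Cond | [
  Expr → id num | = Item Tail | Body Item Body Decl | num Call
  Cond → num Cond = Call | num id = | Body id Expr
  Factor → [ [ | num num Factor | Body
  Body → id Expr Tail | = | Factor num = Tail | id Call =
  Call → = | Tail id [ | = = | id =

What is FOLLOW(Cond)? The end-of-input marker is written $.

{ =, [, id, num }

In Decl → Item Cond: Cond is at the end, add FOLLOW(Decl) = { =, [, id, num }.
In Cond → num Cond = Call: add FIRST(= Call) = { = }.
Union: FOLLOW(Cond) = { =, [, id, num }.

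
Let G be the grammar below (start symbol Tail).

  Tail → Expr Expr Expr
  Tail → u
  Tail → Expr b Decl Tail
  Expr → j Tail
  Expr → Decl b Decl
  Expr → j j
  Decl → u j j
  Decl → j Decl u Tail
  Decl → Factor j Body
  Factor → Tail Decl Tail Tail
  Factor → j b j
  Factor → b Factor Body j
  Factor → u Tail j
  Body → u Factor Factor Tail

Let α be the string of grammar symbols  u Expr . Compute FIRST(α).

u is a terminal; add {u} and stop.

{ u }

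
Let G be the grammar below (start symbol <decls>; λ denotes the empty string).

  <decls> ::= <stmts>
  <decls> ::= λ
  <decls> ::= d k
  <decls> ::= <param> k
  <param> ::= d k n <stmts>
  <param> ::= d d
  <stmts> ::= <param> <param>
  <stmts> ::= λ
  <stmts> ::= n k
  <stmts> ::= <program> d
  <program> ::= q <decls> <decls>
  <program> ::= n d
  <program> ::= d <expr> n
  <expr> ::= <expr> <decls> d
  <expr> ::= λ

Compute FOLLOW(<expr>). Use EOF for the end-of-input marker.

{ d, n, q }

In <program> ::= d <expr> n: add FIRST(n) = { n }.
In <expr> ::= <expr> <decls> d: add FIRST(<decls> d) = { d, n, q }.
Union: FOLLOW(<expr>) = { d, n, q }.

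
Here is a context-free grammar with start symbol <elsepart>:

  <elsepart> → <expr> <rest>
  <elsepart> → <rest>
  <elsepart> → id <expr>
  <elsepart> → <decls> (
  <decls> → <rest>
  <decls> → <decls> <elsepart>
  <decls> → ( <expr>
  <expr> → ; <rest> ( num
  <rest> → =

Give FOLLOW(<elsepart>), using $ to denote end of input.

{ $, (, ;, =, id }

<elsepart> is the start symbol, so $ ∈ FOLLOW(<elsepart>).
In <decls> → <decls> <elsepart>: <elsepart> is at the end, add FOLLOW(<decls>) = { (, ;, =, id }.
Union: FOLLOW(<elsepart>) = { $, (, ;, =, id }.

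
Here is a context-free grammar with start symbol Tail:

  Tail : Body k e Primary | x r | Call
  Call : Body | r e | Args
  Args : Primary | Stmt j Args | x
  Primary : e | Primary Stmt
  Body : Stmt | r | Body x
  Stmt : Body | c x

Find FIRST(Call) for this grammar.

{ c, e, r, x }

From Call : Body: add FIRST(Body) = { c, r }.
Call : r e contributes {r}.
From Call : Args: add FIRST(Args) = { c, e, r, x }.
Union: FIRST(Call) = { c, e, r, x }.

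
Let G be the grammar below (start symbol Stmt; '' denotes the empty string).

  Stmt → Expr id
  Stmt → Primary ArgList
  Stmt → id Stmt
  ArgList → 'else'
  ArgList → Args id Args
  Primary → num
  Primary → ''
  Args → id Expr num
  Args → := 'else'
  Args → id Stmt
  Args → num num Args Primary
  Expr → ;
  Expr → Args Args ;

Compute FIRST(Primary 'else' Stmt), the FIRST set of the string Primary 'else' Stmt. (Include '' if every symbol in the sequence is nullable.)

{ 'else', num }

Add FIRST(Primary)\{''} = { num }; Primary is nullable, continue.
'else' is a terminal; add {'else'} and stop.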